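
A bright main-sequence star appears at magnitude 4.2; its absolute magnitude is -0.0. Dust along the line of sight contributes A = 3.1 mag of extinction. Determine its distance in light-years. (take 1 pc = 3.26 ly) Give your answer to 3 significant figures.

m − M = 5 log₁₀(d/10 pc) + A  ⇒  4.2 − (-0.0) − 3.1 = 5 log₁₀(d/10)
1.100 = 5 log₁₀(d/10)
log₁₀ d = (m − M − A)/5 + 1 = 1.2200
d = 10^1.2200 = 16.60 pc
= 54.10 ly

d ≈ 54.1 ly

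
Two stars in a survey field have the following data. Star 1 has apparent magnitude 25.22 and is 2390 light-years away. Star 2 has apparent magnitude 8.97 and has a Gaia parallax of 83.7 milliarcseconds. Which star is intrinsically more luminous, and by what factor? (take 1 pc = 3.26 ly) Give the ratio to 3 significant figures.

Star 2 is more luminous, by a factor of 840.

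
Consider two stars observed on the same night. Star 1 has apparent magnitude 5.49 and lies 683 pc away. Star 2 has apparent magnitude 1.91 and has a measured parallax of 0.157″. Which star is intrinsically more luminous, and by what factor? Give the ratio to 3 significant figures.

Star 1: M = m − 5 log₁₀ d + 5 = 5.49 − 5·2.8344 + 5 = -3.682
Star 2: d = 1/p = 1/0.157″ = 6.369 pc
Star 2: M = m − 5 log₁₀ d + 5 = 1.91 − 5·0.8041 + 5 = 2.889
ΔM = M_1 − M_2 = -3.682 − (2.889) = -6.572; smaller M is more luminous → Star 1.
L ratio = 10^(0.4 |ΔM|) = 10^2.629 = 425.2

Star 1 is more luminous, by a factor of 425.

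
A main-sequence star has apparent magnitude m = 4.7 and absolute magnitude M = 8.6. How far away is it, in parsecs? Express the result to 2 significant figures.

μ = m − M = -3.900
m − M = 5 log₁₀ d − 5
log₁₀ d = (m − M)/5 + 1 = 0.2200
d = 10^0.2200 = 1.660 pc

d ≈ 1.7 pc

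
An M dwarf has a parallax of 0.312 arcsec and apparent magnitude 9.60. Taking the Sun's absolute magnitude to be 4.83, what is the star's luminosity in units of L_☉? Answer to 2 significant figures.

L/L_☉ ≈ 1.3×10^-3

d = 1/p = 1/0.312″ = 3.205 pc
M = m − 5 log₁₀ d + 5 = 9.60 − 5·0.5058 + 5 = 12.071
M − M_☉ = 12.071 − 4.83 = 7.241
L/L_☉ = 10^(−0.4 × 7.241) = 1.270×10^-3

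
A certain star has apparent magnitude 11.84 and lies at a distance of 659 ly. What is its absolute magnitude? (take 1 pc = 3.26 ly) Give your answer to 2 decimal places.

M ≈ 5.31

d = 659 ly / 3.26 = 202.1 pc
5 log₁₀(d/10 pc) = 5 log₁₀(202.1) − 5 = 6.528
M = m − 5 log₁₀(d/10) = 11.84 − 6.528 = 5.312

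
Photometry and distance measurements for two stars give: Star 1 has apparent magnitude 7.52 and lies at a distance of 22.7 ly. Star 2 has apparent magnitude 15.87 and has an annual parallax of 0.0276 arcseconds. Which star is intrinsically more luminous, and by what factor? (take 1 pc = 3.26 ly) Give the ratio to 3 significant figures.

Star 1: d = 22.7 ly / 3.26 = 6.963 pc
Star 1: M = m − 5 log₁₀ d + 5 = 7.52 − 5·0.8428 + 5 = 8.306
Star 2: d = 1/p = 1/0.0276″ = 36.23 pc
Star 2: M = m − 5 log₁₀ d + 5 = 15.87 − 5·1.5591 + 5 = 13.075
ΔM = M_1 − M_2 = 8.306 − (13.075) = -4.769; smaller M is more luminous → Star 1.
L ratio = 10^(0.4 |ΔM|) = 10^1.907 = 80.80

Star 1 is more luminous, by a factor of 80.8.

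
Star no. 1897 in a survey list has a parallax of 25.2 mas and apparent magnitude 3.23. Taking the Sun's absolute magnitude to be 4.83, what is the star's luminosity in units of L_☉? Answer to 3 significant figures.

L/L_☉ ≈ 68.7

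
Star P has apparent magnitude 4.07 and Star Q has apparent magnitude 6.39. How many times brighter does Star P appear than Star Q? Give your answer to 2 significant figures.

Δm = 4.07 − (6.39) = -2.32
Flux ratio = 10^(−0.4 Δm) = 10^(−0.4 × -2.32) = 10^0.928 = 8.472

8.5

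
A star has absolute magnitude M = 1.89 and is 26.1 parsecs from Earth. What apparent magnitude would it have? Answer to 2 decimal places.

m = M + 5 log₁₀ d − 5 = 1.89 + 5·1.4166 − 5 = 3.973

m ≈ 3.97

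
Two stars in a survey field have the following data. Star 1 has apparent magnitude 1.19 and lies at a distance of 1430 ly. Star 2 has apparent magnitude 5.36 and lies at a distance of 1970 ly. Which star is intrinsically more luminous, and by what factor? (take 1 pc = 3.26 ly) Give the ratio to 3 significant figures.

Star 1: d = 1430 ly / 3.26 = 438.7 pc
Star 1: M = m − 5 log₁₀ d + 5 = 1.19 − 5·2.6421 + 5 = -7.021
Star 2: d = 1970 ly / 3.26 = 604.3 pc
Star 2: M = m − 5 log₁₀ d + 5 = 5.36 − 5·2.7812 + 5 = -3.546
ΔM = M_1 − M_2 = -7.021 − (-3.546) = -3.474; smaller M is more luminous → Star 1.
L ratio = 10^(0.4 |ΔM|) = 10^1.390 = 24.53

Star 1 is more luminous, by a factor of 24.5.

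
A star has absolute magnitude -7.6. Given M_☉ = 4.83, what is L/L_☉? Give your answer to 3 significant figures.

M − M_☉ = -7.6 − 4.83 = -12.430
L/L_☉ = 10^(−0.4 (M − M_☉)) = 10^4.972 = 93760

L/L_☉ ≈ 93800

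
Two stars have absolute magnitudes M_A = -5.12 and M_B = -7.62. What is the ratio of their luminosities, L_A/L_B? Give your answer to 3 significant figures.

L_A/L_B ≈ 0.100

ΔM = M_A − M_B = 2.50
L_A/L_B = 10^(−0.4 ΔM) = 10^-1.000 = 0.1000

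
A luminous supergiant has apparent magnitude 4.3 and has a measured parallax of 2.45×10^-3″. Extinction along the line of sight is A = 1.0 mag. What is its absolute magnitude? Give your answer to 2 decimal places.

M ≈ -4.75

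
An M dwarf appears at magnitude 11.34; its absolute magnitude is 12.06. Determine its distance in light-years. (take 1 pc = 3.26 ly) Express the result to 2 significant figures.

Distance modulus: m − M = 11.34 − (12.06) = -0.720
m − M = 5 log₁₀ d − 5
log₁₀ d = (m − M)/5 + 1 = 0.8560
d = 10^0.8560 = 7.178 pc
= 23.40 ly

d ≈ 23 ly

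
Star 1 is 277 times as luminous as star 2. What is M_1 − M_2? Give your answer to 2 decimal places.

M_1 − M_2 ≈ -6.11

Pogson: ΔM = −2.5 log₁₀(ratio) = −2.5 log₁₀(277) = −2.5 × 2.4425 = -6.106
Star 1 is brighter, so it has the smaller magnitude: the difference is negative.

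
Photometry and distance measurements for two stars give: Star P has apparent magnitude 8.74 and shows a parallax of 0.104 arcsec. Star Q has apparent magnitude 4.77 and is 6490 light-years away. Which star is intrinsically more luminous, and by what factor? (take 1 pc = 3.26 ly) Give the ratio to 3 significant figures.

Star P: d = 1/p = 1/0.104″ = 9.615 pc
Star P: M = m − 5 log₁₀ d + 5 = 8.74 − 5·0.9830 + 5 = 8.825
Star Q: d = 6490 ly / 3.26 = 1991 pc
Star Q: M = m − 5 log₁₀ d + 5 = 4.77 − 5·3.2990 + 5 = -6.725
ΔM = M_P − M_Q = 8.825 − (-6.725) = 15.550; smaller M is more luminous → Star Q.
L ratio = 10^(0.4 |ΔM|) = 10^6.220 = 1.660×10^6

Star Q is more luminous, by a factor of 1.66×10^6.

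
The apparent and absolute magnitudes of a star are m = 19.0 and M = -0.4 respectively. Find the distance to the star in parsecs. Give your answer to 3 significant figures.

d ≈ 75900 pc

μ = m − M = 19.400
m − M = 5 log₁₀ d − 5
log₁₀ d = (m − M)/5 + 1 = 4.8800
d = 10^4.8800 = 75860 pc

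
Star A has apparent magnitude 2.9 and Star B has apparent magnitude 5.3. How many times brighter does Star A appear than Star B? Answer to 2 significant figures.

9.1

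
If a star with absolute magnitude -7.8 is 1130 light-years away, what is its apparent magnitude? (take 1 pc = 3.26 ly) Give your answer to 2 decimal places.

d = 1130 ly / 3.26 = 346.6 pc
m = M + 5 log₁₀ d − 5 = -7.8 + 5·2.5399 − 5 = -0.101

m ≈ -0.10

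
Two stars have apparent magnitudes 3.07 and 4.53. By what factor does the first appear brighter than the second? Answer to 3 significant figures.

3.84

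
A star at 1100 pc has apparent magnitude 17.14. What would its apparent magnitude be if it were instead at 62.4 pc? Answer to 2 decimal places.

m ≈ 10.91

Flux ∝ 1/d², so Δm = 5 log₁₀(d₂/d₁) = 5 log₁₀(62.4/1100) = -6.231
m₂ = m₁ + Δm = 17.14 + (-6.231) = 10.909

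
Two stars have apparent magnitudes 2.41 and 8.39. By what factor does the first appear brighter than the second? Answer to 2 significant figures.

250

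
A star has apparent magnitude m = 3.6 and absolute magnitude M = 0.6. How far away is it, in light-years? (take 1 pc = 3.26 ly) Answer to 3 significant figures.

d ≈ 130 ly

Distance modulus: m − M = 3.6 − (0.6) = 3.000
m − M = 5 log₁₀ d − 5
log₁₀ d = (m − M)/5 + 1 = 1.6000
d = 10^1.6000 = 39.81 pc
= 129.8 ly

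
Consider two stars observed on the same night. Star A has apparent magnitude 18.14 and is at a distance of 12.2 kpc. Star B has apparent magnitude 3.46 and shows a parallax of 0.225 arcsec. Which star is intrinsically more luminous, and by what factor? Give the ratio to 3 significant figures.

Star A is more luminous, by a factor of 10.1.

Star A: d = 12.2 kpc = 12200 pc
Star A: M = m − 5 log₁₀ d + 5 = 18.14 − 5·4.0864 + 5 = 2.708
Star B: d = 1/p = 1/0.225″ = 4.444 pc
Star B: M = m − 5 log₁₀ d + 5 = 3.46 − 5·0.6478 + 5 = 5.221
ΔM = M_A − M_B = 2.708 − (5.221) = -2.513; smaller M is more luminous → Star A.
L ratio = 10^(0.4 |ΔM|) = 10^1.005 = 10.12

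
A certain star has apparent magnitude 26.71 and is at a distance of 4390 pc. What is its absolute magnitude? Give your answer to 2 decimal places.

5 log₁₀(d/10 pc) = 5 log₁₀(4390) − 5 = 13.212
M = m − 5 log₁₀(d/10) = 26.71 − 13.212 = 13.498

M ≈ 13.50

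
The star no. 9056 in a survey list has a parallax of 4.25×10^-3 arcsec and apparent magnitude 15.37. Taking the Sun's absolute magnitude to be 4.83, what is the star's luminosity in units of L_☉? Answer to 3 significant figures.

d = 1/p = 1/4.25×10^-3″ = 235.3 pc
M = m − 5 log₁₀ d + 5 = 15.37 − 5·2.3716 + 5 = 8.512
M − M_☉ = 8.512 − 4.83 = 3.682
L/L_☉ = 10^(−0.4 × 3.682) = 0.03367

L/L_☉ ≈ 0.0337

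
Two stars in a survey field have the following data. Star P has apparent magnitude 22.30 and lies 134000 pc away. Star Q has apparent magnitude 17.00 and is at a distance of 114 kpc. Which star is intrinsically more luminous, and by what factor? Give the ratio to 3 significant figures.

Star P: M = m − 5 log₁₀ d + 5 = 22.30 − 5·5.1271 + 5 = 1.664
Star Q: d = 114 kpc = 114000 pc
Star Q: M = m − 5 log₁₀ d + 5 = 17.00 − 5·5.0569 + 5 = -3.285
ΔM = M_P − M_Q = 1.664 − (-3.285) = 4.949; smaller M is more luminous → Star Q.
L ratio = 10^(0.4 |ΔM|) = 10^1.980 = 95.41

Star Q is more luminous, by a factor of 95.4.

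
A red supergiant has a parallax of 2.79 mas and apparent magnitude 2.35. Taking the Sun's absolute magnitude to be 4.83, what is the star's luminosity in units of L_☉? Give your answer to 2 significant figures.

d = 1/p = 1000/2.79 mas = 358.4 pc
M = m − 5 log₁₀ d + 5 = 2.35 − 5·2.5544 + 5 = -5.422
M − M_☉ = -5.422 − 4.83 = -10.252
L/L_☉ = 10^(−0.4 × -10.252) = 12610

L/L_☉ ≈ 13000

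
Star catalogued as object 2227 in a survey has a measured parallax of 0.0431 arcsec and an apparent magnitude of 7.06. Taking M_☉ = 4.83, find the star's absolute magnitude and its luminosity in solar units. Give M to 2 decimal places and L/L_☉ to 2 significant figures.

d = 1/p = 1/0.0431″ = 23.20 pc
M = m − 5 log₁₀ d + 5 = 7.06 − 5·1.3655 + 5 = 5.232
M − M_☉ = 5.232 − 4.83 = 0.402
L/L_☉ = 10^(−0.4 × 0.402) = 0.6903

M ≈ 5.23; L/L_☉ ≈ 0.69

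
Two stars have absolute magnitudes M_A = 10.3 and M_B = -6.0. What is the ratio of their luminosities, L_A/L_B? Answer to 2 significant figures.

L_A/L_B ≈ 3.0×10^-7

ΔM = M_A − M_B = 16.3
L_A/L_B = 10^(−0.4 ΔM) = 10^-6.520 = 3.020×10^-7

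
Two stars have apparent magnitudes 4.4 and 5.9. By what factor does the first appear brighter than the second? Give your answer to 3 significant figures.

3.98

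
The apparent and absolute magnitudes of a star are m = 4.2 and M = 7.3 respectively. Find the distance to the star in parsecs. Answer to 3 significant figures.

μ = m − M = -3.100
m − M = 5 log₁₀ d − 5
log₁₀ d = (m − M)/5 + 1 = 0.3800
d = 10^0.3800 = 2.399 pc

d ≈ 2.40 pc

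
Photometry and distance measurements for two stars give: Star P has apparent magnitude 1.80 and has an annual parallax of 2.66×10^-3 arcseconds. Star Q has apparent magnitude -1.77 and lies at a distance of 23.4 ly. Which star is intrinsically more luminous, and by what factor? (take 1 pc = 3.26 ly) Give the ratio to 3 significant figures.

Star P: d = 1/p = 1/2.66×10^-3″ = 375.9 pc
Star P: M = m − 5 log₁₀ d + 5 = 1.80 − 5·2.5751 + 5 = -6.076
Star Q: d = 23.4 ly / 3.26 = 7.178 pc
Star Q: M = m − 5 log₁₀ d + 5 = -1.77 − 5·0.8560 + 5 = -1.050
ΔM = M_P − M_Q = -6.076 − (-1.050) = -5.026; smaller M is more luminous → Star P.
L ratio = 10^(0.4 |ΔM|) = 10^2.010 = 102.4

Star P is more luminous, by a factor of 102.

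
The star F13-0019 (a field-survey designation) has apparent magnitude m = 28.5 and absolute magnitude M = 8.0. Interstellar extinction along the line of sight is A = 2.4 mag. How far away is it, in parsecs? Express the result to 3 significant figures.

d ≈ 41700 pc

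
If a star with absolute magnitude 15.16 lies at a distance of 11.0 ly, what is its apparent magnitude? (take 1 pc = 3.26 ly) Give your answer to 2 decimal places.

m ≈ 12.80

d = 11.0 ly / 3.26 = 3.374 pc
m = M + 5 log₁₀ d − 5 = 15.16 + 5·0.5282 − 5 = 12.801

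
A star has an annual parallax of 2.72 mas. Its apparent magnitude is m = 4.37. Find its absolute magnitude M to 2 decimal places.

M ≈ -3.46

p = 2.72 mas = 2.72×10^-3″ → d = 1/p = 367.6 pc
5 log₁₀(d/10 pc) = 5 log₁₀(367.6) − 5 = 7.827
M = m − 5 log₁₀(d/10) = 4.37 − 7.827 = -3.457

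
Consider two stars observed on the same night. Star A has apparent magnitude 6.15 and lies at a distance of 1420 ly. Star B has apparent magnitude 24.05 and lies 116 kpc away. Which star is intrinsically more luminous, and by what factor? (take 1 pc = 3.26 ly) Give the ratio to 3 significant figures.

Star A: d = 1420 ly / 3.26 = 435.6 pc
Star A: M = m − 5 log₁₀ d + 5 = 6.15 − 5·2.6391 + 5 = -2.045
Star B: d = 116 kpc = 116000 pc
Star B: M = m − 5 log₁₀ d + 5 = 24.05 − 5·5.0645 + 5 = 3.728
ΔM = M_A − M_B = -2.045 − (3.728) = -5.773; smaller M is more luminous → Star A.
L ratio = 10^(0.4 |ΔM|) = 10^2.309 = 203.8

Star A is more luminous, by a factor of 204.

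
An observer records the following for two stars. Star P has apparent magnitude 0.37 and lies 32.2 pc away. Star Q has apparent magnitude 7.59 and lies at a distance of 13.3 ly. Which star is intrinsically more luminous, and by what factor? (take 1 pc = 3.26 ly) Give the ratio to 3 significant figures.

Star P: M = m − 5 log₁₀ d + 5 = 0.37 − 5·1.5079 + 5 = -2.169
Star Q: d = 13.3 ly / 3.26 = 4.080 pc
Star Q: M = m − 5 log₁₀ d + 5 = 7.59 − 5·0.6106 + 5 = 9.537
ΔM = M_P − M_Q = -2.169 − (9.537) = -11.706; smaller M is more luminous → Star P.
L ratio = 10^(0.4 |ΔM|) = 10^4.682 = 48130

Star P is more luminous, by a factor of 48100.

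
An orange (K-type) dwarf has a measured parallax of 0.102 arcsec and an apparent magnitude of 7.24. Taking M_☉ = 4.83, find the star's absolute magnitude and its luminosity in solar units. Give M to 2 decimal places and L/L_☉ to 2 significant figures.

d = 1/p = 1/0.102″ = 9.804 pc
M = m − 5 log₁₀ d + 5 = 7.24 − 5·0.9914 + 5 = 7.283
M − M_☉ = 7.283 − 4.83 = 2.453
L/L_☉ = 10^(−0.4 × 2.453) = 0.1044

M ≈ 7.28; L/L_☉ ≈ 0.10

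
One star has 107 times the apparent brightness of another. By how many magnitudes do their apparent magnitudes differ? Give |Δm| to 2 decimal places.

|Δm| ≈ 5.07

Pogson: Δm = −2.5 log₁₀(ratio) = −2.5 log₁₀(107) = −2.5 × 2.0294 = -5.073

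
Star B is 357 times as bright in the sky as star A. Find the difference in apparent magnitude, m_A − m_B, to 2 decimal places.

Pogson: Δm = −2.5 log₁₀(ratio) = −2.5 log₁₀(357) = −2.5 × 2.5527 = -6.382
Star B is brighter so has the smaller magnitude: m_A − m_B is positive.

m_A − m_B ≈ 6.38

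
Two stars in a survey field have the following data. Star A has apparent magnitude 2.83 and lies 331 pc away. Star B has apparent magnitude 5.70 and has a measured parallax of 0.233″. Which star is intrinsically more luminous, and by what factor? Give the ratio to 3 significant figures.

Star A is more luminous, by a factor of 83600.

Star A: M = m − 5 log₁₀ d + 5 = 2.83 − 5·2.5198 + 5 = -4.769
Star B: d = 1/p = 1/0.233″ = 4.292 pc
Star B: M = m − 5 log₁₀ d + 5 = 5.70 − 5·0.6326 + 5 = 7.537
ΔM = M_A − M_B = -4.769 − (7.537) = -12.306; smaller M is more luminous → Star A.
L ratio = 10^(0.4 |ΔM|) = 10^4.922 = 83630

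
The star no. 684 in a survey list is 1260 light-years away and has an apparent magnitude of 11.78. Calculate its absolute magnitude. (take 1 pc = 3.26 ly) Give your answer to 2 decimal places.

M ≈ 3.84

d = 1260 ly / 3.26 = 386.5 pc
5 log₁₀(d/10 pc) = 5 log₁₀(386.5) − 5 = 7.936
M = m − 5 log₁₀(d/10) = 11.78 − 7.936 = 3.844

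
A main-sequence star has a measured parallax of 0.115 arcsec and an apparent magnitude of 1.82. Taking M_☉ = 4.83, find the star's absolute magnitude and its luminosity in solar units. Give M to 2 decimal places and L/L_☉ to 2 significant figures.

M ≈ 2.12; L/L_☉ ≈ 12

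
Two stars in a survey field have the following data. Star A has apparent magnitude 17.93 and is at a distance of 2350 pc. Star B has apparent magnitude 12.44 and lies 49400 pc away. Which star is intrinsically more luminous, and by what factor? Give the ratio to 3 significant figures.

Star B is more luminous, by a factor of 69400.

Star A: M = m − 5 log₁₀ d + 5 = 17.93 − 5·3.3711 + 5 = 6.075
Star B: M = m − 5 log₁₀ d + 5 = 12.44 − 5·4.6937 + 5 = -6.029
ΔM = M_A − M_B = 6.075 − (-6.029) = 12.103; smaller M is more luminous → Star B.
L ratio = 10^(0.4 |ΔM|) = 10^4.841 = 69390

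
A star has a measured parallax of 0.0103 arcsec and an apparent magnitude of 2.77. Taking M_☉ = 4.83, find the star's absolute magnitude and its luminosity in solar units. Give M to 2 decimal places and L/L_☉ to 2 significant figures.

d = 1/p = 1/0.0103″ = 97.09 pc
M = m − 5 log₁₀ d + 5 = 2.77 − 5·1.9872 + 5 = -2.166
M − M_☉ = -2.166 − 4.83 = -6.996
L/L_☉ = 10^(−0.4 × -6.996) = 628.5

M ≈ -2.17; L/L_☉ ≈ 630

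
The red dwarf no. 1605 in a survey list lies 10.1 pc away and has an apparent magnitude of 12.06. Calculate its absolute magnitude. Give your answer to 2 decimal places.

5 log₁₀(d/10 pc) = 5 log₁₀(10.10) − 5 = 0.022
M = m − 5 log₁₀(d/10) = 12.06 − 0.022 = 12.038

M ≈ 12.04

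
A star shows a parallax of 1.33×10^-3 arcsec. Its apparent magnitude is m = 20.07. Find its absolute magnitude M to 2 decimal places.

d = 1/p = 1/1.33×10^-3″ = 751.9 pc
5 log₁₀(d/10 pc) = 5 log₁₀(751.9) − 5 = 9.381
M = m − 5 log₁₀(d/10) = 20.07 − 9.381 = 10.689

M ≈ 10.69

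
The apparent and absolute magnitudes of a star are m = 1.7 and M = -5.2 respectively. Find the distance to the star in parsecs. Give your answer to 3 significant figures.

d ≈ 240 pc

Distance modulus: m − M = 1.7 − (-5.2) = 6.900
m − M = 5 log₁₀ d − 5
log₁₀ d = (m − M)/5 + 1 = 2.3800
d = 10^2.3800 = 239.9 pc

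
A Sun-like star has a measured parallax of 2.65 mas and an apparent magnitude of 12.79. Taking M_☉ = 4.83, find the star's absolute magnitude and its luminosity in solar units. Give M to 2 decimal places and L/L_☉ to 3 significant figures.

M ≈ 4.91; L/L_☉ ≈ 0.932

d = 1/p = 1000/2.65 mas = 377.4 pc
M = m − 5 log₁₀ d + 5 = 12.79 − 5·2.5768 + 5 = 4.906
M − M_☉ = 4.906 − 4.83 = 0.076
L/L_☉ = 10^(−0.4 × 0.076) = 0.9322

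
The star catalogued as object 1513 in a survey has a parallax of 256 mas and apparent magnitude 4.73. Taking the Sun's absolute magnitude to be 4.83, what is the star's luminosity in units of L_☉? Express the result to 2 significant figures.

d = 1/p = 1000/256 mas = 3.906 pc
M = m − 5 log₁₀ d + 5 = 4.73 − 5·0.5918 + 5 = 6.771
M − M_☉ = 6.771 − 4.83 = 1.941
L/L_☉ = 10^(−0.4 × 1.941) = 0.1673

L/L_☉ ≈ 0.17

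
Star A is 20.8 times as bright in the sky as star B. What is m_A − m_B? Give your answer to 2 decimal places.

m_A − m_B ≈ -3.30

Pogson: Δm = −2.5 log₁₀(ratio) = −2.5 log₁₀(20.8) = −2.5 × 1.3181 = -3.295
Star A is brighter, so it has the smaller magnitude: the difference is negative.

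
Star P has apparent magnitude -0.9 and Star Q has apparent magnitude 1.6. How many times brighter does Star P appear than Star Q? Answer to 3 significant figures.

Δm = -0.9 − (1.6) = -2.5
Flux ratio = 10^(−0.4 Δm) = 10^(−0.4 × -2.5) = 10^1.000 = 10.00

10.0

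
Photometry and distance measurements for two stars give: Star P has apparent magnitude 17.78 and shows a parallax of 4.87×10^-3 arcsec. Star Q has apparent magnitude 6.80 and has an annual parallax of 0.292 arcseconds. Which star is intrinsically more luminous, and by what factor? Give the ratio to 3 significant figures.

Star Q is more luminous, by a factor of 6.86.

Star P: d = 1/p = 1/4.87×10^-3″ = 205.3 pc
Star P: M = m − 5 log₁₀ d + 5 = 17.78 − 5·2.3125 + 5 = 11.218
Star Q: d = 1/p = 1/0.292″ = 3.425 pc
Star Q: M = m − 5 log₁₀ d + 5 = 6.80 − 5·0.5346 + 5 = 9.127
ΔM = M_P − M_Q = 11.218 − (9.127) = 2.091; smaller M is more luminous → Star Q.
L ratio = 10^(0.4 |ΔM|) = 10^0.836 = 6.859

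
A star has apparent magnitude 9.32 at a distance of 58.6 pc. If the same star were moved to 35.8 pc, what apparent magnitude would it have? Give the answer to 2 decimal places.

Flux ∝ 1/d², so Δm = 5 log₁₀(d₂/d₁) = 5 log₁₀(35.8/58.6) = -1.070
m₂ = m₁ + Δm = 9.32 + (-1.070) = 8.250

m ≈ 8.25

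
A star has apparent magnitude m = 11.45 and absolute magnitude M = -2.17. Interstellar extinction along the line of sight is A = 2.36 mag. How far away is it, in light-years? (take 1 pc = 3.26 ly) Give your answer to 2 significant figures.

m − M = 5 log₁₀(d/10 pc) + A  ⇒  11.45 − (-2.17) − 2.36 = 5 log₁₀(d/10)
11.260 = 5 log₁₀(d/10)
log₁₀ d = (m − M − A)/5 + 1 = 3.2520
d = 10^3.2520 = 1786 pc
= 5824 ly

d ≈ 5800 ly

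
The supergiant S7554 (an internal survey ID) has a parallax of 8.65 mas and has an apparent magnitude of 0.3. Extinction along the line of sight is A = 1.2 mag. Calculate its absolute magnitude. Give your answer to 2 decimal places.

p = 8.65 mas = 8.65×10^-3″ → d = 1/p = 115.6 pc
5 log₁₀(d/10 pc) = 5 log₁₀(115.6) − 5 = 5.315
M = m − 5 log₁₀(d/10) − A = 0.3 − 5.315 − 1.2 = -6.215

M ≈ -6.21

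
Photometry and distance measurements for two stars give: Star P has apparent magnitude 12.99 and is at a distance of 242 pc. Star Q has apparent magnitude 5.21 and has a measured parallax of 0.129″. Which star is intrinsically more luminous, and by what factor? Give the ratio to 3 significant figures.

Star Q is more luminous, by a factor of 1.33.

Star P: M = m − 5 log₁₀ d + 5 = 12.99 − 5·2.3838 + 5 = 6.071
Star Q: d = 1/p = 1/0.129″ = 7.752 pc
Star Q: M = m − 5 log₁₀ d + 5 = 5.21 − 5·0.8894 + 5 = 5.763
ΔM = M_P − M_Q = 6.071 − (5.763) = 0.308; smaller M is more luminous → Star Q.
L ratio = 10^(0.4 |ΔM|) = 10^0.123 = 1.328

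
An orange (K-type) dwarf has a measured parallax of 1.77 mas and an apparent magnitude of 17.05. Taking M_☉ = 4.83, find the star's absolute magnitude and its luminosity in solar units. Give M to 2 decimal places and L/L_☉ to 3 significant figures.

d = 1/p = 1000/1.77 mas = 565.0 pc
M = m − 5 log₁₀ d + 5 = 17.05 − 5·2.7520 + 5 = 8.290
M − M_☉ = 8.290 − 4.83 = 3.460
L/L_☉ = 10^(−0.4 × 3.460) = 0.04131

M ≈ 8.29; L/L_☉ ≈ 0.0413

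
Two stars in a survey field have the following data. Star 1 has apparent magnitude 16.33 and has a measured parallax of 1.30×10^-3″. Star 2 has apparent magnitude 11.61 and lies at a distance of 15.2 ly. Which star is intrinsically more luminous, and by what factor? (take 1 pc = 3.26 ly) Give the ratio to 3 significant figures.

Star 1 is more luminous, by a factor of 352.

Star 1: d = 1/p = 1/1.30×10^-3″ = 769.2 pc
Star 1: M = m − 5 log₁₀ d + 5 = 16.33 − 5·2.8861 + 5 = 6.900
Star 2: d = 15.2 ly / 3.26 = 4.663 pc
Star 2: M = m − 5 log₁₀ d + 5 = 11.61 − 5·0.6686 + 5 = 13.267
ΔM = M_1 − M_2 = 6.900 − (13.267) = -6.367; smaller M is more luminous → Star 1.
L ratio = 10^(0.4 |ΔM|) = 10^2.547 = 352.3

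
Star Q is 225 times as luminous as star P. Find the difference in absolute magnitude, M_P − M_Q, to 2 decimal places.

M_P − M_Q ≈ 5.88

Pogson: ΔM = −2.5 log₁₀(ratio) = −2.5 log₁₀(225) = −2.5 × 2.3522 = -5.880
Star Q is brighter so has the smaller magnitude: M_P − M_Q is positive.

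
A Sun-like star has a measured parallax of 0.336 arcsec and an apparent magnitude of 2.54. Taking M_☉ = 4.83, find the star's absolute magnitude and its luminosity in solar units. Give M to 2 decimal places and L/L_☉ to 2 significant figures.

d = 1/p = 1/0.336″ = 2.976 pc
M = m − 5 log₁₀ d + 5 = 2.54 − 5·0.4737 + 5 = 5.172
M − M_☉ = 5.172 − 4.83 = 0.342
L/L_☉ = 10^(−0.4 × 0.342) = 0.7300

M ≈ 5.17; L/L_☉ ≈ 0.73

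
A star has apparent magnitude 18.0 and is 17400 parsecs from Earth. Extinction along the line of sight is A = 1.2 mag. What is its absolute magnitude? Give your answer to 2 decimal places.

5 log₁₀(d/10 pc) = 5 log₁₀(17400) − 5 = 16.203
M = m − 5 log₁₀(d/10) − A = 18.0 − 16.203 − 1.2 = 0.597

M ≈ 0.60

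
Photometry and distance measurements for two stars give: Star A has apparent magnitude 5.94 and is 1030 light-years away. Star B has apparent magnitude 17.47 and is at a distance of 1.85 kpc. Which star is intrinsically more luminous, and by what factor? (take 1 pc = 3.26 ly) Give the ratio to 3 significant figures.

Star A is more luminous, by a factor of 1190.

Star A: d = 1030 ly / 3.26 = 316.0 pc
Star A: M = m − 5 log₁₀ d + 5 = 5.94 − 5·2.4996 + 5 = -1.558
Star B: d = 1.85 kpc = 1850 pc
Star B: M = m − 5 log₁₀ d + 5 = 17.47 − 5·3.2672 + 5 = 6.134
ΔM = M_A − M_B = -1.558 − (6.134) = -7.692; smaller M is more luminous → Star A.
L ratio = 10^(0.4 |ΔM|) = 10^3.077 = 1194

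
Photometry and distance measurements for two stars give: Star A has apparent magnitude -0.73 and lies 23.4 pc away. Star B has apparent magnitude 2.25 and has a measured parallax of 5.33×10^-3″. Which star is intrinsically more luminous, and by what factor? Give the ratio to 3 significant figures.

Star A: M = m − 5 log₁₀ d + 5 = -0.73 − 5·1.3692 + 5 = -2.576
Star B: d = 1/p = 1/5.33×10^-3″ = 187.6 pc
Star B: M = m − 5 log₁₀ d + 5 = 2.25 − 5·2.2733 + 5 = -4.116
ΔM = M_A − M_B = -2.576 − (-4.116) = 1.540; smaller M is more luminous → Star B.
L ratio = 10^(0.4 |ΔM|) = 10^0.616 = 4.132

Star B is more luminous, by a factor of 4.13.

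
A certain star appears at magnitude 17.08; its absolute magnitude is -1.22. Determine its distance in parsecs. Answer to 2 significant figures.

d ≈ 46000 pc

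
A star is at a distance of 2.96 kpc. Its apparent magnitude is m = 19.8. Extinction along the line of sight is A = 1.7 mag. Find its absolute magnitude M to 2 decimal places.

d = 2.96 kpc = 2960 pc
5 log₁₀(d/10 pc) = 5 log₁₀(2960) − 5 = 12.356
M = m − 5 log₁₀(d/10) − A = 19.8 − 12.356 − 1.7 = 5.744

M ≈ 5.74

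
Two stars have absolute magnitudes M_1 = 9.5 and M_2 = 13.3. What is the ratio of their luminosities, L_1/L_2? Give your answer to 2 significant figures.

L_1/L_2 ≈ 33

ΔM = M_1 − M_2 = -3.8
L_1/L_2 = 10^(−0.4 ΔM) = 10^1.520 = 33.11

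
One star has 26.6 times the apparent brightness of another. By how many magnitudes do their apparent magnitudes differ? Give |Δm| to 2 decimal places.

|Δm| ≈ 3.56

Pogson: Δm = −2.5 log₁₀(ratio) = −2.5 log₁₀(26.6) = −2.5 × 1.4249 = -3.562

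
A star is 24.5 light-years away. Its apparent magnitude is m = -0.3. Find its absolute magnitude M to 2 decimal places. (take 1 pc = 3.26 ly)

d = 24.5 ly / 3.26 = 7.515 pc
5 log₁₀(d/10 pc) = 5 log₁₀(7.515) − 5 = -0.620
M = m − 5 log₁₀(d/10) = -0.3 + 0.620 = 0.320

M ≈ 0.32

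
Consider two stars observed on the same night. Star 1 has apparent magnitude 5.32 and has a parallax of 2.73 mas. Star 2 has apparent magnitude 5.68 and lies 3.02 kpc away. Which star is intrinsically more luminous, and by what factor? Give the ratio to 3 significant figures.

Star 2 is more luminous, by a factor of 48.8.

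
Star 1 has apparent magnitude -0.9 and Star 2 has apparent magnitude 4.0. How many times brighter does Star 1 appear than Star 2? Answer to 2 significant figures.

91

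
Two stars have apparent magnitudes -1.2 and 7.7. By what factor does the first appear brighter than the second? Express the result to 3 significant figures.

3630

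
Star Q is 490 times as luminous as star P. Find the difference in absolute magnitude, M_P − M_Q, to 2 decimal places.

Pogson: ΔM = −2.5 log₁₀(ratio) = −2.5 log₁₀(490) = −2.5 × 2.6902 = -6.725
Star Q is brighter so has the smaller magnitude: M_P − M_Q is positive.

M_P − M_Q ≈ 6.73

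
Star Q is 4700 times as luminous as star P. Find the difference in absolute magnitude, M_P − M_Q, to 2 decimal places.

Pogson: ΔM = −2.5 log₁₀(ratio) = −2.5 log₁₀(4700) = −2.5 × 3.6721 = -9.180
Star Q is brighter so has the smaller magnitude: M_P − M_Q is positive.

M_P − M_Q ≈ 9.18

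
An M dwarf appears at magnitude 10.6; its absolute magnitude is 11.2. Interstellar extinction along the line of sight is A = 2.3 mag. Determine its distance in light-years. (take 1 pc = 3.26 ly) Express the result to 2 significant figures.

m − M = 5 log₁₀(d/10 pc) + A  ⇒  10.6 − (11.2) − 2.3 = 5 log₁₀(d/10)
-2.900 = 5 log₁₀(d/10)
log₁₀ d = (m − M − A)/5 + 1 = 0.4200
d = 10^0.4200 = 2.630 pc
= 8.575 ly

d ≈ 8.6 ly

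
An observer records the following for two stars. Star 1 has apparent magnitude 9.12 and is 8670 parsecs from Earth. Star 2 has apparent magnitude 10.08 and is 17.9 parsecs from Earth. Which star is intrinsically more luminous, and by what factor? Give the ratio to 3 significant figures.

Star 1 is more luminous, by a factor of 568000.

Star 1: M = m − 5 log₁₀ d + 5 = 9.12 − 5·3.9380 + 5 = -5.570
Star 2: M = m − 5 log₁₀ d + 5 = 10.08 − 5·1.2529 + 5 = 8.816
ΔM = M_1 − M_2 = -5.570 − (8.816) = -14.386; smaller M is more luminous → Star 1.
L ratio = 10^(0.4 |ΔM|) = 10^5.754 = 568000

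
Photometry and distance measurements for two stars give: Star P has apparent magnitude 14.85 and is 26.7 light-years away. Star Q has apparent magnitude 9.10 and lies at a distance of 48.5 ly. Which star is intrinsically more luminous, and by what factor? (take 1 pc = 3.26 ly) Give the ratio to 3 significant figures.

Star Q is more luminous, by a factor of 658.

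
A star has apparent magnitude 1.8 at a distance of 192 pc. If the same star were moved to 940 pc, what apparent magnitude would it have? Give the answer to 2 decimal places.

m ≈ 5.25

Flux ∝ 1/d², so Δm = 5 log₁₀(d₂/d₁) = 5 log₁₀(940/192) = 3.449
m₂ = m₁ + Δm = 1.8 + (3.449) = 5.249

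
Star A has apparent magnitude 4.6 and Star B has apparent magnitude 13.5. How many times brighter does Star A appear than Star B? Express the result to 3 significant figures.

3630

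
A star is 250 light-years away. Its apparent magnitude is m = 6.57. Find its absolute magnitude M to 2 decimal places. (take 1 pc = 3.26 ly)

d = 250 ly / 3.26 = 76.69 pc
5 log₁₀(d/10 pc) = 5 log₁₀(76.69) − 5 = 4.424
M = m − 5 log₁₀(d/10) = 6.57 − 4.424 = 2.146

M ≈ 2.15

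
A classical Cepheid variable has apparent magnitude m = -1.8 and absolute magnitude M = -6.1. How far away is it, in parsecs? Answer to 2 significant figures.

Distance modulus: m − M = -1.8 − (-6.1) = 4.300
m − M = 5 log₁₀ d − 5
log₁₀ d = (m − M)/5 + 1 = 1.8600
d = 10^1.8600 = 72.44 pc

d ≈ 72 pc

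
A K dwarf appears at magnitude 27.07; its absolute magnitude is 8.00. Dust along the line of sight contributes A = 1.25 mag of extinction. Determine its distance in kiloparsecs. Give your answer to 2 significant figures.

m − M = 5 log₁₀(d/10 pc) + A  ⇒  27.07 − (8.00) − 1.25 = 5 log₁₀(d/10)
17.820 = 5 log₁₀(d/10)
log₁₀ d = (m − M − A)/5 + 1 = 4.5640
d = 10^4.5640 = 36640 pc
= 36.64 kpc

d ≈ 37 kpc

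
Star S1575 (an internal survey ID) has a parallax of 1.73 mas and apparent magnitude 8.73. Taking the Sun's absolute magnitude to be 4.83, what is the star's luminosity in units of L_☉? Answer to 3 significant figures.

d = 1/p = 1000/1.73 mas = 578.0 pc
M = m − 5 log₁₀ d + 5 = 8.73 − 5·2.7620 + 5 = -0.080
M − M_☉ = -0.080 − 4.83 = -4.910
L/L_☉ = 10^(−0.4 × -4.910) = 92.03

L/L_☉ ≈ 92.0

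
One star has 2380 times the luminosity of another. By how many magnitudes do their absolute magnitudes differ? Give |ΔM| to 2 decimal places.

Pogson: ΔM = −2.5 log₁₀(ratio) = −2.5 log₁₀(2380) = −2.5 × 3.3766 = -8.441

|ΔM| ≈ 8.44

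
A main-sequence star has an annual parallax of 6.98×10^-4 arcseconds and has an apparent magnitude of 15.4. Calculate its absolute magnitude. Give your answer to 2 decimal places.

M ≈ 4.62

d = 1/p = 1/6.98×10^-4″ = 1433 pc
5 log₁₀(d/10 pc) = 5 log₁₀(1433) − 5 = 10.781
M = m − 5 log₁₀(d/10) = 15.4 − 10.781 = 4.619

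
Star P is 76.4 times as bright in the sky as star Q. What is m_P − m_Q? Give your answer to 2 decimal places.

Pogson: Δm = −2.5 log₁₀(ratio) = −2.5 log₁₀(76.4) = −2.5 × 1.8831 = -4.708
Star P is brighter, so it has the smaller magnitude: the difference is negative.

m_P − m_Q ≈ -4.71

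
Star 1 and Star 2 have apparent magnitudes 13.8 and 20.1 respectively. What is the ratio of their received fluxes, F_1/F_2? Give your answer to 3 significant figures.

F_1/F_2 ≈ 331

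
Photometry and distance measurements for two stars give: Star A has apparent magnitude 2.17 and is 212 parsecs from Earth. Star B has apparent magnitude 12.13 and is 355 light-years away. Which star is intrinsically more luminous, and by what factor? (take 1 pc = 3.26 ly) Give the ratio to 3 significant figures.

Star A: M = m − 5 log₁₀ d + 5 = 2.17 − 5·2.3263 + 5 = -4.462
Star B: d = 355 ly / 3.26 = 108.9 pc
Star B: M = m − 5 log₁₀ d + 5 = 12.13 − 5·2.0370 + 5 = 6.945
ΔM = M_A − M_B = -4.462 − (6.945) = -11.407; smaller M is more luminous → Star A.
L ratio = 10^(0.4 |ΔM|) = 10^4.563 = 36530

Star A is more luminous, by a factor of 36500.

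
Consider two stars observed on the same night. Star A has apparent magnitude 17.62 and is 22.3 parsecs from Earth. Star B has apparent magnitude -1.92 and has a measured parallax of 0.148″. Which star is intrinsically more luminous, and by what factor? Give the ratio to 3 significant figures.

Star B is more luminous, by a factor of 6.01×10^6.

Star A: M = m − 5 log₁₀ d + 5 = 17.62 − 5·1.3483 + 5 = 15.878
Star B: d = 1/p = 1/0.148″ = 6.757 pc
Star B: M = m − 5 log₁₀ d + 5 = -1.92 − 5·0.8297 + 5 = -1.069
ΔM = M_A − M_B = 15.878 − (-1.069) = 16.947; smaller M is more luminous → Star B.
L ratio = 10^(0.4 |ΔM|) = 10^6.779 = 6.010×10^6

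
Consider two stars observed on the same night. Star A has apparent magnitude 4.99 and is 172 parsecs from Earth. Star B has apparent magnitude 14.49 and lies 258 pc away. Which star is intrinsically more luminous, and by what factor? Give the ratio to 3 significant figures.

Star A is more luminous, by a factor of 2800.

Star A: M = m − 5 log₁₀ d + 5 = 4.99 − 5·2.2355 + 5 = -1.188
Star B: M = m − 5 log₁₀ d + 5 = 14.49 − 5·2.4116 + 5 = 7.432
ΔM = M_A − M_B = -1.188 − (7.432) = -8.620; smaller M is more luminous → Star A.
L ratio = 10^(0.4 |ΔM|) = 10^3.448 = 2804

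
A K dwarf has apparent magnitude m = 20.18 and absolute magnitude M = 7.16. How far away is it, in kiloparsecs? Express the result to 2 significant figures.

d ≈ 4.0 kpc

μ = m − M = 13.020
m − M = 5 log₁₀ d − 5
log₁₀ d = (m − M)/5 + 1 = 3.6040
d = 10^3.6040 = 4018 pc
= 4.018 kpc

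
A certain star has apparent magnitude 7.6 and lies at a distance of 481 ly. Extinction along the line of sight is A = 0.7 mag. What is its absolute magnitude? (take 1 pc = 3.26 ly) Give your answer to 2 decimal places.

d = 481 ly / 3.26 = 147.5 pc
5 log₁₀(d/10 pc) = 5 log₁₀(147.5) − 5 = 5.845
M = m − 5 log₁₀(d/10) − A = 7.6 − 5.845 − 0.7 = 1.055

M ≈ 1.06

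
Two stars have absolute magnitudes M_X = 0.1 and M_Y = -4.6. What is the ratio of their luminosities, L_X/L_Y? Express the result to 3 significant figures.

L_X/L_Y ≈ 0.0132

ΔM = M_X − M_Y = 4.7
L_X/L_Y = 10^(−0.4 ΔM) = 10^-1.880 = 0.01318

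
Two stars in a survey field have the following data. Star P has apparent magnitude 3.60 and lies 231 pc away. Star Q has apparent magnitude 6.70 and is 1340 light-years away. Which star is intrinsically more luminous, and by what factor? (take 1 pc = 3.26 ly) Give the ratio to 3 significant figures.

Star P is more luminous, by a factor of 5.49.

Star P: M = m − 5 log₁₀ d + 5 = 3.60 − 5·2.3636 + 5 = -3.218
Star Q: d = 1340 ly / 3.26 = 411.0 pc
Star Q: M = m − 5 log₁₀ d + 5 = 6.70 − 5·2.6139 + 5 = -1.369
ΔM = M_P − M_Q = -3.218 − (-1.369) = -1.849; smaller M is more luminous → Star P.
L ratio = 10^(0.4 |ΔM|) = 10^0.739 = 5.488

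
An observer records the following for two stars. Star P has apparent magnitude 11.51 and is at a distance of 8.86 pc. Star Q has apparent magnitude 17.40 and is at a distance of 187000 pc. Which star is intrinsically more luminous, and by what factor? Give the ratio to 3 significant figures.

Star P: M = m − 5 log₁₀ d + 5 = 11.51 − 5·0.9474 + 5 = 11.773
Star Q: M = m − 5 log₁₀ d + 5 = 17.40 − 5·5.2718 + 5 = -3.959
ΔM = M_P − M_Q = 11.773 − (-3.959) = 15.732; smaller M is more luminous → Star Q.
L ratio = 10^(0.4 |ΔM|) = 10^6.293 = 1.963×10^6

Star Q is more luminous, by a factor of 1.96×10^6.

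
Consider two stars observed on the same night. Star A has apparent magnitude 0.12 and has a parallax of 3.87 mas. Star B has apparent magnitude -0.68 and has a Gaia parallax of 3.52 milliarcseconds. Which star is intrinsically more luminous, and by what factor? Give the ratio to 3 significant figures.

Star A: p = 3.87 mas = 3.87×10^-3″ → d = 1/p = 258.4 pc
Star A: M = m − 5 log₁₀ d + 5 = 0.12 − 5·2.4123 + 5 = -6.941
Star B: p = 3.52 mas = 3.52×10^-3″ → d = 1/p = 284.1 pc
Star B: M = m − 5 log₁₀ d + 5 = -0.68 − 5·2.4535 + 5 = -7.947
ΔM = M_A − M_B = -6.941 − (-7.947) = 1.006; smaller M is more luminous → Star B.
L ratio = 10^(0.4 |ΔM|) = 10^0.402 = 2.525

Star B is more luminous, by a factor of 2.53.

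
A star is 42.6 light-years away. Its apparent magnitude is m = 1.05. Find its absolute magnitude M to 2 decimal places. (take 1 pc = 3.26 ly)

d = 42.6 ly / 3.26 = 13.07 pc
5 log₁₀(d/10 pc) = 5 log₁₀(13.07) − 5 = 0.581
M = m − 5 log₁₀(d/10) = 1.05 − 0.581 = 0.469

M ≈ 0.47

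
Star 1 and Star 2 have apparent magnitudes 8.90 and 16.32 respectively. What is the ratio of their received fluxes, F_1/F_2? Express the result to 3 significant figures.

F_1/F_2 ≈ 929

Magnitude difference = -7.42
Flux ratio = 10^(−0.4 Δm) = 10^(−0.4 × -7.42) = 10^2.968 = 929.0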